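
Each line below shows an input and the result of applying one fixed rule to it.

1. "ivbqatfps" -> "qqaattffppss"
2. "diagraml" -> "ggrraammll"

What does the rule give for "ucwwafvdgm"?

Rule — delete the first 3 characters, then double every character.
Applying both steps to "ucwwafvdgm": "wafvdgm", then "wwaaffvvddggmm".

wwaaffvvddggmm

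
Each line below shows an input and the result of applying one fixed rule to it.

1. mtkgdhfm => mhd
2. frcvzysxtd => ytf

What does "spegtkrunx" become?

urk

The pattern: sort the characters into reverse alphabetical order, then keep one character in every 3, starting at position 2 (positions 2nd, 5th, 8th, ...).
On "spegtkrunx": the first step gives "xutsrpnkge", and the second then gives "urk".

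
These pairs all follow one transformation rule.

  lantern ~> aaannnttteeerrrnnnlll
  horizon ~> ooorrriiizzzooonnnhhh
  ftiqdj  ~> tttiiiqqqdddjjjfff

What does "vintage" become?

iiinnntttaaagggeeevvv

What's happening: move the first character to the end, then repeat every character 3 times.
Starting from "vintage": after the first operation, "intagev"; after the second, "iiinnntttaaagggeeevvv".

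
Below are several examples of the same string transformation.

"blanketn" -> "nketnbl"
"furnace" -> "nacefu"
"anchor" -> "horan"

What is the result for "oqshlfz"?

In each case the input is transformed by: move the first 3 characters to the end (rotate left by 3), then delete the last character.
Doing the same to "oqshlfz": "hlfzoq".

hlfzoq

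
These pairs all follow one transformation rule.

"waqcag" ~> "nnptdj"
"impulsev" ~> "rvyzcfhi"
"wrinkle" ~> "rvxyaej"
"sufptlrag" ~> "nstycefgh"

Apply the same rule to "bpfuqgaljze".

norstwycdhm

In each case the input is transformed by: sort the characters into alphabetical order, then shift every letter 13 places forward in the alphabet (wrapping around) — i.e. ROT13.
Working it through for "bpfuqgaljze": intermediate "abefgjlpquz", final "norstwycdhm".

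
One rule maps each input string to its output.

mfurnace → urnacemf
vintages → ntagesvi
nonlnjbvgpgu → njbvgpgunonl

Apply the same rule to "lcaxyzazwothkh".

zazwothkhlcaxy

Rule — move the last 2 characters to the front (rotate right by 2), then swap the front and back halves of the string.
For "lcaxyzazwothkh" the result is "zazwothkhlcaxy".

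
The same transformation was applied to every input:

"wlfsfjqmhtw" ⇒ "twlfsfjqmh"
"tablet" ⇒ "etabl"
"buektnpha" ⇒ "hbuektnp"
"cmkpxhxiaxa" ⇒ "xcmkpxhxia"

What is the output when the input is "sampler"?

The rule is to delete the last character, then move the last character to the front.
Starting from "sampler": after the first operation, "sample"; after the second, "esampl".

esampl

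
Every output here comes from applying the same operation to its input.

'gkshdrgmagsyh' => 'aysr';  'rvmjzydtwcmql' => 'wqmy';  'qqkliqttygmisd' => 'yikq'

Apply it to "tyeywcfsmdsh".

mhec

The pattern: keep one character in every 3, starting at position 3 (positions 3rd, 6th, 9th, ...), then move the last 2 characters to the front (rotate right by 2).
Starting from "tyeywcfsmdsh": after the first operation, "ecmh"; after the second, "mhec".
(Check on "rvmjzydtwcmql": → "mywq" → "wqmy" ✓)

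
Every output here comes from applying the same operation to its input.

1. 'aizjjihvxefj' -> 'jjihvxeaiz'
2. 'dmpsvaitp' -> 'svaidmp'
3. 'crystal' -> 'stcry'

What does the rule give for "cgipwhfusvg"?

Looking at the pairs, the operation is to delete the last 2 characters, then move the first 3 characters to the end (rotate left by 3).
"cgipwhfusvg" → "cgipwhfus" → "pwhfuscgi".

pwhfuscgi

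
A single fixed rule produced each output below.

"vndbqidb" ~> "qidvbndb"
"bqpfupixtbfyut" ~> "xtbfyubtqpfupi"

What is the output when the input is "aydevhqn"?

vhqanyde

Each output is the input with this applied: swap the first and last characters, then swap the front and back halves of the string.
On "aydevhqn": the first step gives "nydevhqa", and the second then gives "vhqanyde".
(Check on "bqpfupixtbfyut": → "tqpfupixtbfyub" → "xtbfyubtqpfupi" ✓)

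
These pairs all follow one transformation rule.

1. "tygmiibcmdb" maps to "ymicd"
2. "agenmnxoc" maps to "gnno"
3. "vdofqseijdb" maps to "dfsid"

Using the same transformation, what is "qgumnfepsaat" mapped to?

gmfpat

Each output is the input with this applied: keep every other character starting from the second (positions 2nd, 4th, 6th, ...).
Doing the same to "qgumnfepsaat": "gmfpat".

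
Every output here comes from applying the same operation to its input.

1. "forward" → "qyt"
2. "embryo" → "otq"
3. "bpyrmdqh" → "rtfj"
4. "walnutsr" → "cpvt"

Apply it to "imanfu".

Rule — keep every other character starting from the second (positions 2nd, 4th, 6th, ...), then shift every letter 2 places forward in the alphabet (wrapping around).
"imanfu" → "mnu" → "opw".

opw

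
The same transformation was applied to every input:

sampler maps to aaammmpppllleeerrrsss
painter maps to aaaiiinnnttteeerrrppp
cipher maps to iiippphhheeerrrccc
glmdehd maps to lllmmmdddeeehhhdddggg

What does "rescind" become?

eeesssccciiinnndddrrr

What's happening: move the first character to the end, then repeat every character 3 times.
Doing the same to "rescind": "eeesssccciiinnndddrrr".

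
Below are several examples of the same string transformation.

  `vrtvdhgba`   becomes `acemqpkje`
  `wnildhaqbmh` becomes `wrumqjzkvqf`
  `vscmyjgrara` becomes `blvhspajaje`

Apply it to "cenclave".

nwlujenl

The transformation: move the first character to the end, then shift every letter 9 places forward in the alphabet (wrapping around).
Applying both steps to "cenclave": "enclavec", then "nwlujenl".
(Check on "wnildhaqbmh": → "nildhaqbmhw" → "wrumqjzkvqf" ✓)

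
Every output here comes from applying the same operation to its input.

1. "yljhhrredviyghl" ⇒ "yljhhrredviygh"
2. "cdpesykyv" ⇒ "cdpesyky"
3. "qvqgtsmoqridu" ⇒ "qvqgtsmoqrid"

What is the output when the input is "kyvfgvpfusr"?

kyvfgvpfus

Rule — delete the last character.
On "kyvfgvpfusr" that produces "kyvfgvpfus".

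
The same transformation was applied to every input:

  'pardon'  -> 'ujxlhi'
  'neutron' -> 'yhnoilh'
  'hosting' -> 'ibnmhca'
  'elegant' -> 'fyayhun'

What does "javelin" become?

udypcfh

Each output is the input with this applied: swap each adjacent pair of characters (1↔2, 3↔4, ...), then shift every letter 6 places backward in the alphabet (wrapping around).
Applying both steps to "javelin": "ajeviln", then "udypcfh".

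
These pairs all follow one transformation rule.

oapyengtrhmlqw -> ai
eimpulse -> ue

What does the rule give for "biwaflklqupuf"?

ui

The rule is to shift every letter 12 places forward in the alphabet (wrapping around), then keep only the vowels.
On "biwaflklqupuf": the first step gives "nuimrxwxcgbgr", and the second then gives "ui".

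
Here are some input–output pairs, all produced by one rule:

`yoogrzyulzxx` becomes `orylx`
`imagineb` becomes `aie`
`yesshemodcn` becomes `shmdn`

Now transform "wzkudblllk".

kdll

Looking at the pairs, the operation is to delete the first character, then keep every other character starting from the second (positions 2nd, 4th, 6th, ...).
Applying both steps to "wzkudblllk": "zkudblllk", then "kdll".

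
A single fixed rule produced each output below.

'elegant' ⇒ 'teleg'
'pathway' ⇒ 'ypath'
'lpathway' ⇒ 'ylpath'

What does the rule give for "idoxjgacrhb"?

Rule — move the last 3 characters to the front (rotate right by 3), then delete the first 2 characters.
Applying both steps to "idoxjgacrhb": "rhbidoxjgac", then "bidoxjgac".

bidoxjgac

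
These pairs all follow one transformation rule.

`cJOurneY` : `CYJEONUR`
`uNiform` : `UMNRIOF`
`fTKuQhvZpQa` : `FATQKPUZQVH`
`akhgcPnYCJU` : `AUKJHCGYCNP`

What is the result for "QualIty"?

The pattern: take characters alternately from the front and the back (1st, last, 2nd, 2nd-last, ...), then convert every letter to uppercase.
Doing the same to "QualIty": "QYUTAIL".

QYUTAIL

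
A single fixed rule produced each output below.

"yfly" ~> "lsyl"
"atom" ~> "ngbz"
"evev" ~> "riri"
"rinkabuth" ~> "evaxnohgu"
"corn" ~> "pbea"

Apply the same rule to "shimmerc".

fuvzzrep

Looking at the pairs, the operation is to shift every letter 13 places forward in the alphabet (wrapping around) — i.e. ROT13.
On "shimmerc" that produces "fuvzzrep".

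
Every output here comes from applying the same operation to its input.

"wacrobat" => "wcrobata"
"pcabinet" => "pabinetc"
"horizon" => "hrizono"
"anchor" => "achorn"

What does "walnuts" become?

wlnutsa

Rule — move the first character to the end, then swap the first and last characters.
So "walnuts" becomes "wlnutsa".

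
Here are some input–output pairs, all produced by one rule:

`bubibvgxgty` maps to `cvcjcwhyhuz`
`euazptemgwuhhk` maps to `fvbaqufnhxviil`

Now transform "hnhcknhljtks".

The pattern: shift every letter 1 place forward in the alphabet (wrapping around).
So "hnhcknhljtks" becomes "ioidloimkult".

ioidloimkult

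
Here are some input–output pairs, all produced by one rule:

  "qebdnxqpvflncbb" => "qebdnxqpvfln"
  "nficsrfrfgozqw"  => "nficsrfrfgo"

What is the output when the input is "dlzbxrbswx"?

The transformation: delete the last 3 characters.
"dlzbxrbswx" → "dlzbxrb".

dlzbxrb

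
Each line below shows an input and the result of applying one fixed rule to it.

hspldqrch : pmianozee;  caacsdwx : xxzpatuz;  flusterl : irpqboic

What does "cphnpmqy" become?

mekmjnvz

What's happening: move the first character to the end, then shift every letter 3 places backward in the alphabet (wrapping around).
For "cphnpmqy", step one produces "phnpmqyc"; step two turns that into "mekmjnvz".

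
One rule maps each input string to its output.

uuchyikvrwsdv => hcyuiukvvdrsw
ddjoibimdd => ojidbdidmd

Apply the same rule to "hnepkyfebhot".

peknyhfteobh

What's happening: move the first 3 characters to the end (rotate left by 3), then take characters alternately from the front and the back (1st, last, 2nd, 2nd-last, ...).
On "hnepkyfebhot": the first step gives "pkyfebhothne", and the second then gives "peknyhfteobh".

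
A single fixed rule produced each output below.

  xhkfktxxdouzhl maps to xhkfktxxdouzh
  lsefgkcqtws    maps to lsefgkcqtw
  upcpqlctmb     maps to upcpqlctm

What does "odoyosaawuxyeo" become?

The transformation: delete the last character.
Doing the same to "odoyosaawuxyeo": "odoyosaawuxye".

odoyosaawuxye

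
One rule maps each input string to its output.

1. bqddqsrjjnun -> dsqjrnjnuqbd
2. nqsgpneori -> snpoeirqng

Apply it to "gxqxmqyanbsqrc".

qqmaybnqscrxgx

The pattern: swap each adjacent pair of characters (1↔2, 3↔4, ...), then move the first 3 characters to the end (rotate left by 3).
On "gxqxmqyanbsqrc": the first step gives "xgxqqmaybnqscr", and the second then gives "qqmaybnqscrxgx".
(Check on "nqsgpneori": → "qngsnpoeir" → "snpoeirqng" ✓)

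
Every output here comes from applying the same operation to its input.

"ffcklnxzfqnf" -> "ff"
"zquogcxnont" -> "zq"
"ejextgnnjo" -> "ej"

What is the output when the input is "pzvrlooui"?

pz

What's happening: keep only the first 2 characters.
So "pzvrlooui" becomes "pz".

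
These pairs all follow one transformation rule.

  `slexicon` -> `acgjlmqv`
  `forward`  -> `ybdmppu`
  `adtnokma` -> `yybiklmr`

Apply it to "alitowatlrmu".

The rule is to sort the characters into alphabetical order, then shift every letter 2 places backward in the alphabet (wrapping around).
For "alitowatlrmu", step one produces "aaillmorttuw"; step two turns that into "yygjjkmprrsu".

yygjjkmprrsu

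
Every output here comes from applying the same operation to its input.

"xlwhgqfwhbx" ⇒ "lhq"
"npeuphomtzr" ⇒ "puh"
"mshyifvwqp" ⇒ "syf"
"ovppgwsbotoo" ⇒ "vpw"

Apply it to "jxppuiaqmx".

The transformation: keep every other character starting from the second (positions 2nd, 4th, 6th, ...), then keep only the first 3 characters.
Starting from "jxppuiaqmx": after the first operation, "xpiqx"; after the second, "xpi".
(Check on "xlwhgqfwhbx": → "lhqwb" → "lhq" ✓)

xpi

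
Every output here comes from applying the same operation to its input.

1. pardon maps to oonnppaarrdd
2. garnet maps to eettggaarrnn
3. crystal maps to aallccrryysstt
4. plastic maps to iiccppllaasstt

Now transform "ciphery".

Looking at the pairs, the operation is to move the last 2 characters to the front (rotate right by 2), then double every character.
Starting from "ciphery": after the first operation, "ryciphe"; after the second, "rryycciipphhee".

rryycciipphhee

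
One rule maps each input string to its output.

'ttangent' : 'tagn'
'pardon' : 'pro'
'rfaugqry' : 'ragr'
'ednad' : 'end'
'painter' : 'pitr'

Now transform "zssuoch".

zsoh

The pattern: keep every other character starting from the first (positions 1st, 3rd, 5th, ...).
So "zssuoch" becomes "zsoh".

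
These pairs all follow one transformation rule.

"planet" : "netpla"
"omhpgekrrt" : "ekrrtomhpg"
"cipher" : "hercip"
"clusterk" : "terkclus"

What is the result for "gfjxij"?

What's happening: swap the front and back halves of the string.
For "gfjxij" the result is "xijgfj".

xijgfj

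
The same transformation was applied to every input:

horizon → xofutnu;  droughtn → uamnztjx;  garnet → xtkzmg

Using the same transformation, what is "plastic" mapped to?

Each output is the input with this applied: move the first 2 characters to the end (rotate left by 2), then shift every letter 6 places forward in the alphabet (wrapping around).
Working it through for "plastic": intermediate "asticpl", final "gyzoivr".

gyzoivr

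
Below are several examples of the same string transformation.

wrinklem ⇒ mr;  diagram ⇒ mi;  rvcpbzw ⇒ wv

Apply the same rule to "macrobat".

The rule is to swap the first and last characters, then keep only the first 2 characters.
"macrobat" → "tacrobam" → "ta".
(Check on "rvcpbzw": → "wvcpbzr" → "wv" ✓)

ta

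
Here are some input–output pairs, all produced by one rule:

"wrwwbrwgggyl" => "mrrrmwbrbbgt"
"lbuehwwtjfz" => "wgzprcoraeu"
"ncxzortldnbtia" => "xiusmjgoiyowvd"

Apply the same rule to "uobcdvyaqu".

jpxwqyvtpl

Rule — swap each adjacent pair of characters (1↔2, 3↔4, ...), then shift every letter 5 places backward in the alphabet (wrapping around).
Applying both steps to "uobcdvyaqu": "oucbvdayuq", then "jpxwqyvtpl".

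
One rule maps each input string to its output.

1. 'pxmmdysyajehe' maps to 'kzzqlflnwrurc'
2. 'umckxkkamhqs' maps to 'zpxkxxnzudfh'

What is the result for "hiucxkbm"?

vhpkxozu

The transformation: move the first character to the end, then shift every letter 13 places forward in the alphabet (wrapping around) — i.e. ROT13.
"hiucxkbm" → "vhpkxozu".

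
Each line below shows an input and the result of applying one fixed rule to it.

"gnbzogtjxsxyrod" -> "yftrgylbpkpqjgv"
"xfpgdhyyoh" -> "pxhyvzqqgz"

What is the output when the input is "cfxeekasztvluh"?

uxpwwcskrlndmz

In each case the input is transformed by: shift every letter 8 places backward in the alphabet (wrapping around).
"cfxeekasztvluh" → "uxpwwcskrlndmz".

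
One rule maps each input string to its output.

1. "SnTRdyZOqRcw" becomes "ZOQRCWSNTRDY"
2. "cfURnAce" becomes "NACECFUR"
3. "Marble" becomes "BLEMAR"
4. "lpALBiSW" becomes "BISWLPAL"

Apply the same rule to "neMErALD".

RALDNEME

The transformation: swap the front and back halves of the string, then convert every letter to uppercase.
On "neMErALD": the first step gives "rALDneME", and the second then gives "RALDNEME".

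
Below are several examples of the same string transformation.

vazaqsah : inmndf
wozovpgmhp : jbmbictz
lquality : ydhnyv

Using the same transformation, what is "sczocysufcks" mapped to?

fpmbplfhsp

The rule is to delete the last 2 characters, then shift every letter 13 places forward in the alphabet (wrapping around) — i.e. ROT13.
"sczocysufcks" → "sczocysufc" → "fpmbplfhsp".
(Check on "lquality": → "lquali" → "ydhnyv" ✓)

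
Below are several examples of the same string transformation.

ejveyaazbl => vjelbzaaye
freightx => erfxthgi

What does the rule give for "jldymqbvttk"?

Rule — reverse the string, then move the last 3 characters to the front (rotate right by 3).
Applying both steps to "jldymqbvttk": "kttvbqmydlj", then "dljkttvbqmy".

dljkttvbqmy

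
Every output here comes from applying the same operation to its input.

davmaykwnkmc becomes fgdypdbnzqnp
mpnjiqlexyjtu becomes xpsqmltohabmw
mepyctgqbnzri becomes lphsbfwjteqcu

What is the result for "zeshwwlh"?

Looking at the pairs, the operation is to shift every letter 3 places forward in the alphabet (wrapping around), then move the last character to the front.
"zeshwwlh" → "kchvkzzo".

kchvkzzo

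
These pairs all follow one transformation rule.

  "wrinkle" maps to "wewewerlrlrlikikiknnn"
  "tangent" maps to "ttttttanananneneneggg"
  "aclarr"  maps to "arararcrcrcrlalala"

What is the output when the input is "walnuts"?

The rule is to repeat every character 3 times, then take characters alternately from the front and the back (1st, last, 2nd, 2nd-last, ...).
Starting from "walnuts": after the first operation, "wwwaaalllnnnuuutttsss"; after the second, "wswswsatatatlululunnn".

wswswsatatatlululunnn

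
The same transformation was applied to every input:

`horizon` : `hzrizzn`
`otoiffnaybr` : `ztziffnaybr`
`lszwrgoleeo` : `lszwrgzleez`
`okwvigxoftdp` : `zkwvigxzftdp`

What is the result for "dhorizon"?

Each output is the input with this applied: replace every "o" with "z".
For "dhorizon" the result is "dhzrizzn".

dhzrizzn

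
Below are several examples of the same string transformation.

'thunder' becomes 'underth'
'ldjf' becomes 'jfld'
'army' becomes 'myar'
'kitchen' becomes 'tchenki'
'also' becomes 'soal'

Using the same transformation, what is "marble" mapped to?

rblema

The transformation: move the first 2 characters to the end (rotate left by 2).
So "marble" becomes "rblema".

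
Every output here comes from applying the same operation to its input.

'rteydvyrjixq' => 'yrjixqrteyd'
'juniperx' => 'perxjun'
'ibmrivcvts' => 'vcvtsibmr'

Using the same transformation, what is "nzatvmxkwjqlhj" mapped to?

kwjqlhjnzatvm

What's happening: swap the front and back halves of the string, then delete the last character.
Applying that to "nzatvmxkwjqlhj" gives "kwjqlhjnzatvm".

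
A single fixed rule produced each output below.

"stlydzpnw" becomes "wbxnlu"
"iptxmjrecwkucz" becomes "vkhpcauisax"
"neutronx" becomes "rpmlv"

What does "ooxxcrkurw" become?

The rule is to delete the first 3 characters, then shift every letter 2 places backward in the alphabet (wrapping around).
Starting from "ooxxcrkurw": after the first operation, "xcrkurw"; after the second, "vapispu".

vapispu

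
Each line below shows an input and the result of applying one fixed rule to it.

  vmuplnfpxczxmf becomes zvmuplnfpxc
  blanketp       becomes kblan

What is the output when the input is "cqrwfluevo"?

What's happening: delete the last 3 characters, then move the last character to the front.
For "cqrwfluevo" the result is "ucqrwfl".

ucqrwfl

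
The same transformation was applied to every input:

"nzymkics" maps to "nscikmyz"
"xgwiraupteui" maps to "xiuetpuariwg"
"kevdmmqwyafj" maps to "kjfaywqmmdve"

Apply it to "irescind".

What's happening: move the first character to the end, then reverse the string.
Working it through for "irescind": intermediate "rescindi", final "idnicser".

idnicser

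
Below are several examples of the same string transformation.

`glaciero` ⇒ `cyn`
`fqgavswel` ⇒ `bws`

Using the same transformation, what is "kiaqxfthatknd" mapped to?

gmppz

The rule is to shift every letter 4 places backward in the alphabet (wrapping around), then keep one character in every 3, starting at position 1 (positions 1st, 4th, 7th, ...).
So "kiaqxfthatknd" becomes "gmppz".
(Check on "glaciero": → "chwyeank" → "cyn" ✓)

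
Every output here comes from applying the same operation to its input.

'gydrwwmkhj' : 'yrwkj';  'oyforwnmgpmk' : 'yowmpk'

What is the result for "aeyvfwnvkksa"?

evwvka

Each output is the input with this applied: keep every other character starting from the second (positions 2nd, 4th, 6th, ...).
So "aeyvfwnvkksa" becomes "evwvka".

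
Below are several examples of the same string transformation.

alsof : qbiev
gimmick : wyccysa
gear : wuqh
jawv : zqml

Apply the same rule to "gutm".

wkjc

Each output is the input with this applied: shift every letter 10 places backward in the alphabet (wrapping around).
Doing the same to "gutm": "wkjc".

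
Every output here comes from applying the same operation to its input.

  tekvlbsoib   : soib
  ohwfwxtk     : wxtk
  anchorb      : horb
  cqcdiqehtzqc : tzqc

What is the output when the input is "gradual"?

dual

Looking at the pairs, the operation is to keep only the last 4 characters.
Applying that to "gradual" gives "dual".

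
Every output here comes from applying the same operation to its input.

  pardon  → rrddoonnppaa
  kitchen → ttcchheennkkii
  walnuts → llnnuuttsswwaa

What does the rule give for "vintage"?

nnttaaggeevvii

Rule — move the first 2 characters to the end (rotate left by 2), then double every character.
"vintage" → "ntagevi" → "nnttaaggeevvii".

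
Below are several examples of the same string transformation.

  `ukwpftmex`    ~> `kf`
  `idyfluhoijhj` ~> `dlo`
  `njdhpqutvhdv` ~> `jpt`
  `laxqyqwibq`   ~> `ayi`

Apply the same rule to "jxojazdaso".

Looking at the pairs, the operation is to delete the last 2 characters, then keep one character in every 3, starting at position 2 (positions 2nd, 5th, 8th, ...).
Applying that to "jxojazdaso" gives "xaa".
(Check on "idyfluhoijhj": → "idyfluhoij" → "dlo" ✓)

xaa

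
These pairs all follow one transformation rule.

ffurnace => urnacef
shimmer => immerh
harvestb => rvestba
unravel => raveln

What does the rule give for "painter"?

intera

The rule is to delete the first character, then move the first character to the end.
"painter" → "ainter" → "intera".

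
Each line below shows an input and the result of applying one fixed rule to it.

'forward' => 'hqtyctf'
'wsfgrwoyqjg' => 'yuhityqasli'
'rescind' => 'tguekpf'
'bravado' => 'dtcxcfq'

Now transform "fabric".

hcdtke

What's happening: shift every letter 2 places forward in the alphabet (wrapping around).
Applying that to "fabric" gives "hcdtke".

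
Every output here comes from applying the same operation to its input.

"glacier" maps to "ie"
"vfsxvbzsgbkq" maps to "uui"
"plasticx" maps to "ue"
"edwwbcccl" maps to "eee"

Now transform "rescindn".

The rule is to shift every letter 2 places forward in the alphabet (wrapping around), then keep only the vowels.
Starting from "rescindn": after the first operation, "tguekpfp"; after the second, "ue".

ue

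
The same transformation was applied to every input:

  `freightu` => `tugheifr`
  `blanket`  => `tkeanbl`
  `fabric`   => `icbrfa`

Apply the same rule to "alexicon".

Rule — swap each adjacent pair of characters (1↔2, 3↔4, ...), then reverse the string.
Working it through for "alexicon": intermediate "laxecino", final "onicexal".
(Check on "blanket": → "lbnaekt" → "tkeanbl" ✓)

onicexal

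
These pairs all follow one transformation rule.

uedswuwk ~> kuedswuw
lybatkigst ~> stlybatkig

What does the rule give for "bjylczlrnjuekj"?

In each case the input is transformed by: swap the front and back halves of the string, then move the first 3 characters to the end (rotate left by 3).
Applying both steps to "bjylczlrnjuekj": "rnjuekjbjylczl", then "uekjbjylczlrnj".

uekjbjylczlrnj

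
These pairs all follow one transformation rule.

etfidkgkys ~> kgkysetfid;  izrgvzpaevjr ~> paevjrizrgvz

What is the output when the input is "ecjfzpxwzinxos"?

What's happening: swap the front and back halves of the string.
So "ecjfzpxwzinxos" becomes "wzinxosecjfzpx".

wzinxosecjfzpx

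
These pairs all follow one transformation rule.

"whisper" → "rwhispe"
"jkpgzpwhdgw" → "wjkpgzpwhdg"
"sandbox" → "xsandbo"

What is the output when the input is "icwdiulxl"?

What's happening: move the last character to the front.
"icwdiulxl" → "licwdiulx".

licwdiulx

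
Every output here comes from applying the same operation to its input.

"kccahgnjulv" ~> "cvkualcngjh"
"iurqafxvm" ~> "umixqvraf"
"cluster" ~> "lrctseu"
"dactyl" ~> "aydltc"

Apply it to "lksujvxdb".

Each output is the input with this applied: swap each adjacent pair of characters (1↔2, 3↔4, ...), then take characters alternately from the front and the back (1st, last, 2nd, 2nd-last, ...).
For "lksujvxdb", step one produces "klusvjdxb"; step two turns that into "kblxudsjv".
(Check on "dactyl": → "adtcly" → "aydltc" ✓)

kblxudsjv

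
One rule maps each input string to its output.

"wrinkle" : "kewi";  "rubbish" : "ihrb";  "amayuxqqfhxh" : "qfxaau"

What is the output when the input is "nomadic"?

dcnm

Rule — keep every other character starting from the first (positions 1st, 3rd, 5th, ...), then swap the front and back halves of the string.
"nomadic" → "nmdc" → "dcnm".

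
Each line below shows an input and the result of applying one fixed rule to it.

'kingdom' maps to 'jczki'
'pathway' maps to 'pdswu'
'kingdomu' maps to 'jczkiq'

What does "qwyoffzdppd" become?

The pattern: delete the first 2 characters, then shift every letter 4 places backward in the alphabet (wrapping around).
Working it through for "qwyoffzdppd": intermediate "yoffzdppd", final "ukbbvzllz".

ukbbvzllz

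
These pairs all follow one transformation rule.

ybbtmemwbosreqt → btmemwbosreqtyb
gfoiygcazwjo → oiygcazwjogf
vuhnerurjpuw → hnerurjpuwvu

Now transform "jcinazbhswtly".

What's happening: move the first 2 characters to the end (rotate left by 2).
"jcinazbhswtly" → "inazbhswtlyjc".

inazbhswtlyjc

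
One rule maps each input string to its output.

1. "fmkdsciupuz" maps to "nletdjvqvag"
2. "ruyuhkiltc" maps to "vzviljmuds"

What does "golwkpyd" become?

Each output is the input with this applied: move the first character to the end, then shift every letter 1 place forward in the alphabet (wrapping around).
On "golwkpyd": the first step gives "olwkpydg", and the second then gives "pmxlqzeh".

pmxlqzeh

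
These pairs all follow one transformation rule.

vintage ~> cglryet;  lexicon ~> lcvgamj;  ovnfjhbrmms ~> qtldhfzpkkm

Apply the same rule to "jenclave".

cclajyth

Each output is the input with this applied: swap the first and last characters, then shift every letter 2 places backward in the alphabet (wrapping around).
Starting from "jenclave": after the first operation, "eenclavj"; after the second, "cclajyth".
(Check on "vintage": → "eintagv" → "cglryet" ✓)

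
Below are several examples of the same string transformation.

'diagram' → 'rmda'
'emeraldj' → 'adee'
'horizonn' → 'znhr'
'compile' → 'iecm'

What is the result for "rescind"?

idrs

What's happening: keep every other character starting from the first (positions 1st, 3rd, 5th, ...), then swap the front and back halves of the string.
On "rescind": the first step gives "rsid", and the second then gives "idrs".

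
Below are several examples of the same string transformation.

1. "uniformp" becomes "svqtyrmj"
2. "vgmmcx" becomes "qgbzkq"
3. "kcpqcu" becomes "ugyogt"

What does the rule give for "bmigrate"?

The transformation: shift every letter 4 places forward in the alphabet (wrapping around), then swap the front and back halves of the string.
On "bmigrate": the first step gives "fqmkvexi", and the second then gives "vexifqmk".

vexifqmk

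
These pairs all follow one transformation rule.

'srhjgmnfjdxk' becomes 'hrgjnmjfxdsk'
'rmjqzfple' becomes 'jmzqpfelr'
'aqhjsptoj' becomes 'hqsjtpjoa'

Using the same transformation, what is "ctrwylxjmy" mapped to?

Looking at the pairs, the operation is to move the first character to the end, then swap each adjacent pair of characters (1↔2, 3↔4, ...).
Starting from "ctrwylxjmy": after the first operation, "trwylxjmyc"; after the second, "rtywxlmjcy".

rtywxlmjcy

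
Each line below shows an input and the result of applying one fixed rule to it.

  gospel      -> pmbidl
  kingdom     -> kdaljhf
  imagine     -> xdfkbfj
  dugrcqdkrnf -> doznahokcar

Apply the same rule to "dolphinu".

imefkral

Each output is the input with this applied: move the first 2 characters to the end (rotate left by 2), then shift every letter 3 places backward in the alphabet (wrapping around).
Applying both steps to "dolphinu": "lphinudo", then "imefkral".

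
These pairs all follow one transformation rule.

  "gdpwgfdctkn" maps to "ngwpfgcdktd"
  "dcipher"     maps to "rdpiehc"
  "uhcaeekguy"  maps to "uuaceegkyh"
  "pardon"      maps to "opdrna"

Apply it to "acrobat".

taorabc

Rule — swap each adjacent pair of characters (1↔2, 3↔4, ...), then swap the first and last characters.
For "acrobat", step one produces "caorabt"; step two turns that into "taorabc".
(Check on "uhcaeekguy": → "huaceegkyu" → "uuaceegkyh" ✓)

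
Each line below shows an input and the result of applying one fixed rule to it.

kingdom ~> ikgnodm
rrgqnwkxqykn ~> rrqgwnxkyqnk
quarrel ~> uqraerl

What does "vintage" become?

ivtngae

The transformation: swap each adjacent pair of characters (1↔2, 3↔4, ...).
On "vintage" that produces "ivtngae".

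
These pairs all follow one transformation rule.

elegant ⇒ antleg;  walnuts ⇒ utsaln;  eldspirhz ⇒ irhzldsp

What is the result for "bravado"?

Looking at the pairs, the operation is to delete the first character, then swap the front and back halves of the string.
"bravado" → "ravado" → "adorav".
(Check on "walnuts": → "alnuts" → "utsaln" ✓)

adorav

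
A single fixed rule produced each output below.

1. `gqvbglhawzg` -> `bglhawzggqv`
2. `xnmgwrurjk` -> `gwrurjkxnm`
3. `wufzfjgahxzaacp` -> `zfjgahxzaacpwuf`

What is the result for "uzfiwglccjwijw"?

What's happening: move the first 3 characters to the end (rotate left by 3).
So "uzfiwglccjwijw" becomes "iwglccjwijwuzf".

iwglccjwijwuzf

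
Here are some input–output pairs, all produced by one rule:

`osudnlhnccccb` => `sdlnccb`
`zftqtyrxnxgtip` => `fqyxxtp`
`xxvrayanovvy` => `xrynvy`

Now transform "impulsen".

musn

Each output is the input with this applied: swap each adjacent pair of characters (1↔2, 3↔4, ...), then keep every other character starting from the first (positions 1st, 3rd, 5th, ...).
Applying both steps to "impulsen": "miupslne", then "musn".
(Check on "zftqtyrxnxgtip": → "fzqtytxrxntgpi" → "fqyxxtp" ✓)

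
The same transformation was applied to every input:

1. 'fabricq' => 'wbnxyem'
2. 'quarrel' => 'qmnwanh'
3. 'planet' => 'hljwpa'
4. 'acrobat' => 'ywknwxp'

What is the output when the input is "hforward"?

Each output is the input with this applied: shift every letter 4 places backward in the alphabet (wrapping around), then swap each adjacent pair of characters (1↔2, 3↔4, ...).
Working it through for "hforward": intermediate "dbknswnz", final "bdnkwszn".

bdnkwszn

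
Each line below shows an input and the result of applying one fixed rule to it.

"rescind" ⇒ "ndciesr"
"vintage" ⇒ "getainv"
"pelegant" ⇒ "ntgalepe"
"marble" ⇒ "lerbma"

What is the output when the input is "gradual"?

The transformation: reverse the string, then swap each adjacent pair of characters (1↔2, 3↔4, ...).
For "gradual" the result is "aldurag".

aldurag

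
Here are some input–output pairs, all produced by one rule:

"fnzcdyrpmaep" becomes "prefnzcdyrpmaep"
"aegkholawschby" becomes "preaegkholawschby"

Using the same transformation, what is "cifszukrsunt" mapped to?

precifszukrsunt

The pattern: prepend "pre".
So "cifszukrsunt" becomes "precifszukrsunt".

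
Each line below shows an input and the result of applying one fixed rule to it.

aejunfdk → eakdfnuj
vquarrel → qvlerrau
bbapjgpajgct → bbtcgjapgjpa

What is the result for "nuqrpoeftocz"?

The transformation: reverse the string, then move the last 2 characters to the front (rotate right by 2).
Starting from "nuqrpoeftocz": after the first operation, "zcotfeoprqun"; after the second, "unzcotfeoprq".

unzcotfeoprq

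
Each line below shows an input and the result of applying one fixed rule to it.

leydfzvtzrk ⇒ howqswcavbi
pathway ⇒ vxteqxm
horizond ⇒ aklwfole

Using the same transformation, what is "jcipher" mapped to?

obemfzg

In each case the input is transformed by: reverse the string, then shift every letter 3 places backward in the alphabet (wrapping around).
On "jcipher": the first step gives "rehpicj", and the second then gives "obemfzg".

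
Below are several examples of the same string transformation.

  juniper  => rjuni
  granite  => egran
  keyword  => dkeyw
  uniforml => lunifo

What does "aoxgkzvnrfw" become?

waoxgkzvn

Looking at the pairs, the operation is to move the last character to the front, then delete the last 2 characters.
So "aoxgkzvnrfw" becomes "waoxgkzvn".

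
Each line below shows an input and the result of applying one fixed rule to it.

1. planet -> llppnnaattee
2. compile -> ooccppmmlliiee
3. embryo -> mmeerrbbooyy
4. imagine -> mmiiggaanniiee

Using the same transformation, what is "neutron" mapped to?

The transformation: swap each adjacent pair of characters (1↔2, 3↔4, ...), then double every character.
Starting from "neutron": after the first operation, "entuorn"; after the second, "eennttuuoorrnn".
(Check on "planet": → "lpnate" → "llppnnaattee" ✓)

eennttuuoorrnn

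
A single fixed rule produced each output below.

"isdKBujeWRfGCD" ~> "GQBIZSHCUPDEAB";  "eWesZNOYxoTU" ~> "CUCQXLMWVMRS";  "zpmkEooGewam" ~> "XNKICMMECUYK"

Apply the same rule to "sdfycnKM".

QBDWALIK

Each output is the input with this applied: shift every letter 2 places backward in the alphabet (wrapping around), then convert every letter to uppercase.
Starting from "sdfycnKM": after the first operation, "qbdwalIK"; after the second, "QBDWALIK".
(Check on "isdKBujeWRfGCD": → "gqbIZshcUPdEAB" → "GQBIZSHCUPDEAB" ✓)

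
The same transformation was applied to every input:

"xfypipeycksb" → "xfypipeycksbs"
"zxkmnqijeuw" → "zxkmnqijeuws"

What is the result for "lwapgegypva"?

The transformation: append "s".
"lwapgegypva" → "lwapgegypvas".

lwapgegypvas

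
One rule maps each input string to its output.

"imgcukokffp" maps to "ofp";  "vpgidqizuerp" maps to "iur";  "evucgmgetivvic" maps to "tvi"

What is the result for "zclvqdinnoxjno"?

Each output is the input with this applied: keep every other character starting from the first (positions 1st, 3rd, 5th, ...), then keep only the last 3 characters.
So "zclvqdinnoxjno" becomes "nxn".

nxn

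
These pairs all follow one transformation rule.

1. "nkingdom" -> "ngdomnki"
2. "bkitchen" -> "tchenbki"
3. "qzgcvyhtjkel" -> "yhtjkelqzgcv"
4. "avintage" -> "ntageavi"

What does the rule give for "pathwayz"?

hwayzpat

Looking at the pairs, the operation is to move the last character to the front, then swap the front and back halves of the string.
Starting from "pathwayz": after the first operation, "zpathway"; after the second, "hwayzpat".
(Check on "qzgcvyhtjkel": → "lqzgcvyhtjke" → "yhtjkelqzgcv" ✓)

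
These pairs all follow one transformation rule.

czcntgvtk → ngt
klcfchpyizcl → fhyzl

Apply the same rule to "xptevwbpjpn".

Each output is the input with this applied: delete the first 3 characters, then keep every other character starting from the first (positions 1st, 3rd, 5th, ...).
"xptevwbpjpn" → "evwbpjpn" → "ewpp".

ewpp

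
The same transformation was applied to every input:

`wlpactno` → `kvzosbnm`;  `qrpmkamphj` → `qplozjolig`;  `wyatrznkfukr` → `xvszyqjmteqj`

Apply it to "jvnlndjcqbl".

uikmcmbiapk

The rule is to shift every letter 1 place backward in the alphabet (wrapping around), then swap each adjacent pair of characters (1↔2, 3↔4, ...).
Applying both steps to "jvnlndjcqbl": "iumkmcibpak", then "uikmcmbiapk".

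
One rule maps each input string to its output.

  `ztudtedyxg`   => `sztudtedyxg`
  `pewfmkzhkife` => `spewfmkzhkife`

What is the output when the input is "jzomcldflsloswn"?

In each case the input is transformed by: prepend "s".
So "jzomcldflsloswn" becomes "sjzomcldflsloswn".

sjzomcldflsloswn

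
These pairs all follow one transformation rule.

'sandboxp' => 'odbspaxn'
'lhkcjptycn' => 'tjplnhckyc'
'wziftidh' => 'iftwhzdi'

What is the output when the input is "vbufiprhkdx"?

irpvxbdukfh

The transformation: take characters alternately from the front and the back (1st, last, 2nd, 2nd-last, ...), then move the last 3 characters to the front (rotate right by 3).
For "vbufiprhkdx" the result is "irpvxbdukfh".
(Check on "lhkcjptycn": → "lnhckyctjp" → "tjplnhckyc" ✓)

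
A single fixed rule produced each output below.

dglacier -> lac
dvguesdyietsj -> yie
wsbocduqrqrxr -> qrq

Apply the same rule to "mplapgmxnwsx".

What's happening: move the last 3 characters to the front (rotate right by 3), then keep only the last 3 characters.
"mplapgmxnwsx" → "wsxmplapgmxn" → "mxn".

mxn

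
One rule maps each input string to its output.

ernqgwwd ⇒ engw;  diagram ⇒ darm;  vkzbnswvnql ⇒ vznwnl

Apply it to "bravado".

baao

What's happening: keep every other character starting from the first (positions 1st, 3rd, 5th, ...).
For "bravado" the result is "baao".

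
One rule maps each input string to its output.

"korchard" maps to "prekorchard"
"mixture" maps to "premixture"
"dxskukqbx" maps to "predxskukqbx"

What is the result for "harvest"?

preharvest

What's happening: prepend "pre".
"harvest" → "preharvest".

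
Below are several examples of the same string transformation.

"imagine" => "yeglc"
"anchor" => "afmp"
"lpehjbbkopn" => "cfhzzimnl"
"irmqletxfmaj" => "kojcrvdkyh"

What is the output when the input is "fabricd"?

Looking at the pairs, the operation is to shift every letter 2 places backward in the alphabet (wrapping around), then delete the first 2 characters.
Applying both steps to "fabricd": "dyzpgab", then "zpgab".

zpgab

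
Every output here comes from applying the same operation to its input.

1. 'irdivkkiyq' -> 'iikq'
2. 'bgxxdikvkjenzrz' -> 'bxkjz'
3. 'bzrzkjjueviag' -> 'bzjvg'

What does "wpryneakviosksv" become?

wyaik

The transformation: keep one character in every 3, starting at position 1 (positions 1st, 4th, 7th, ...).
On "wpryneakviosksv" that produces "wyaik".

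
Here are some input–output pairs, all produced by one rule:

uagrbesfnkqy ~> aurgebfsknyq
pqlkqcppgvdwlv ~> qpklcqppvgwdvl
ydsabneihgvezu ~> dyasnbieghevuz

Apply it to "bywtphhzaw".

Each output is the input with this applied: swap each adjacent pair of characters (1↔2, 3↔4, ...).
On "bywtphhzaw" that produces "ybtwhpzhwa".

ybtwhpzhwa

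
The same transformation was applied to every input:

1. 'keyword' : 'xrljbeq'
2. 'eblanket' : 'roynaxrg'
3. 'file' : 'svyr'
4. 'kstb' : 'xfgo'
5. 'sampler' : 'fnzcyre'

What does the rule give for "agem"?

ntrz

Looking at the pairs, the operation is to shift every letter 13 places forward in the alphabet (wrapping around) — i.e. ROT13.
So "agem" becomes "ntrz".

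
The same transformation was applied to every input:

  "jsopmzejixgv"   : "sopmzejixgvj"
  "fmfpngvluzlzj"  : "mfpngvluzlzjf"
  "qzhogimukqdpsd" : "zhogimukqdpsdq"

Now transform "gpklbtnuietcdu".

pklbtnuietcdug

The pattern: move the first character to the end.
"gpklbtnuietcdu" → "pklbtnuietcdug".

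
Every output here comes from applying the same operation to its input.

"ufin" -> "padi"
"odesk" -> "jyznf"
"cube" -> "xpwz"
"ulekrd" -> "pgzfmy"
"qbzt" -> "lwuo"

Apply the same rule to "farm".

avmh

What's happening: shift every letter 5 places backward in the alphabet (wrapping around).
Applying that to "farm" gives "avmh".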